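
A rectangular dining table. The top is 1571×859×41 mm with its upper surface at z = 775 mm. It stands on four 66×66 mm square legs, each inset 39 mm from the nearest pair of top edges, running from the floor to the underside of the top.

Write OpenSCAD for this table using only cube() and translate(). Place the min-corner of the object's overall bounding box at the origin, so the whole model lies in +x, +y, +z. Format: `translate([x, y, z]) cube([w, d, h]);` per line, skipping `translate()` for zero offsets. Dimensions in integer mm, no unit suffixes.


translate([0, 0, 734]) cube([1571, 859, 41]);
translate([39, 39, 0]) cube([66, 66, 734]);
translate([1466, 39, 0]) cube([66, 66, 734]);
translate([39, 754, 0]) cube([66, 66, 734]);
translate([1466, 754, 0]) cube([66, 66, 734]);


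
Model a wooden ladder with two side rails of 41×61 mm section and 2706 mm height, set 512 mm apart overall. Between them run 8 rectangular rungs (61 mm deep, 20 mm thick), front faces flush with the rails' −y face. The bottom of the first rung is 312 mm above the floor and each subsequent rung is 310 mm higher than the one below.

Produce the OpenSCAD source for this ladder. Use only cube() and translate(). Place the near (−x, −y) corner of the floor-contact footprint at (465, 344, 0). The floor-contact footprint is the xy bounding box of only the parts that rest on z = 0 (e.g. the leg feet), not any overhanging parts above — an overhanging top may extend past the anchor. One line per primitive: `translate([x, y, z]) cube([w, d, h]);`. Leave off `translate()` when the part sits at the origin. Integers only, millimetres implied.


translate([465, 344, 0]) cube([41, 61, 2706]);
translate([936, 344, 0]) cube([41, 61, 2706]);
translate([506, 344, 312]) cube([430, 61, 20]);
translate([506, 344, 622]) cube([430, 61, 20]);
translate([506, 344, 932]) cube([430, 61, 20]);
translate([506, 344, 1242]) cube([430, 61, 20]);
translate([506, 344, 1552]) cube([430, 61, 20]);
translate([506, 344, 1862]) cube([430, 61, 20]);
translate([506, 344, 2172]) cube([430, 61, 20]);
translate([506, 344, 2482]) cube([430, 61, 20]);


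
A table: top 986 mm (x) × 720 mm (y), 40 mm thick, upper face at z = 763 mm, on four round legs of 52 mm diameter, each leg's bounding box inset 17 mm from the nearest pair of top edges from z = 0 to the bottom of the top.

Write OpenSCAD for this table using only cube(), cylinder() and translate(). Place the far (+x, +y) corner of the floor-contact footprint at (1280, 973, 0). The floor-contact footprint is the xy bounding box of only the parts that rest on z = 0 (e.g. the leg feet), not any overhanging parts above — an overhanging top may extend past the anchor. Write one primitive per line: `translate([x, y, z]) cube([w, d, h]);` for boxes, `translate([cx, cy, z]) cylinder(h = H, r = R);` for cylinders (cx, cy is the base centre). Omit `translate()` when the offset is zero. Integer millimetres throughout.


translate([311, 270, 723]) cube([986, 720, 40]);
translate([354, 313, 0]) cylinder(h = 723, r = 26);
translate([1254, 313, 0]) cylinder(h = 723, r = 26);
translate([354, 947, 0]) cylinder(h = 723, r = 26);
translate([1254, 947, 0]) cylinder(h = 723, r = 26);


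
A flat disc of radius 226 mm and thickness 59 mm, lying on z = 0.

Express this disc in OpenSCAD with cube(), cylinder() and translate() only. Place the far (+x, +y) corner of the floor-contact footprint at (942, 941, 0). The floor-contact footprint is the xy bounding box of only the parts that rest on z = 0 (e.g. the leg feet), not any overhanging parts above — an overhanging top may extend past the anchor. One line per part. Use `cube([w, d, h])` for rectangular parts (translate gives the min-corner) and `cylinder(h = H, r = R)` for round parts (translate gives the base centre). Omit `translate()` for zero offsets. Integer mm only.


translate([716, 715, 0]) cylinder(h = 59, r = 226);


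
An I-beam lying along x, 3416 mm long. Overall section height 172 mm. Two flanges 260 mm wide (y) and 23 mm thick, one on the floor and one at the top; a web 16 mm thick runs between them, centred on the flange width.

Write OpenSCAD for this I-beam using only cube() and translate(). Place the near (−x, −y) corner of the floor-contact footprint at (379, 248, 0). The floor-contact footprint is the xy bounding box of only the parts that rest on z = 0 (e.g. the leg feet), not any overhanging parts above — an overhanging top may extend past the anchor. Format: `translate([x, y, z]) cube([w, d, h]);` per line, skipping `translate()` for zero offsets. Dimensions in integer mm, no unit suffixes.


translate([379, 248, 0]) cube([3416, 260, 23]);
translate([379, 370, 23]) cube([3416, 16, 126]);
translate([379, 248, 149]) cube([3416, 260, 23]);


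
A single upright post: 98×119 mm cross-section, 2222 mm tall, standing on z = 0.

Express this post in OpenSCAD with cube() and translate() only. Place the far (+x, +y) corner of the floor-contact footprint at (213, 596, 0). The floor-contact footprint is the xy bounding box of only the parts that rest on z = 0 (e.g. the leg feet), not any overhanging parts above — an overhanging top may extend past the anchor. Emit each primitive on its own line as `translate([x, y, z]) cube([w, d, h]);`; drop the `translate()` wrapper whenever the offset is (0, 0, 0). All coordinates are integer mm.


translate([115, 477, 0]) cube([98, 119, 2222]);


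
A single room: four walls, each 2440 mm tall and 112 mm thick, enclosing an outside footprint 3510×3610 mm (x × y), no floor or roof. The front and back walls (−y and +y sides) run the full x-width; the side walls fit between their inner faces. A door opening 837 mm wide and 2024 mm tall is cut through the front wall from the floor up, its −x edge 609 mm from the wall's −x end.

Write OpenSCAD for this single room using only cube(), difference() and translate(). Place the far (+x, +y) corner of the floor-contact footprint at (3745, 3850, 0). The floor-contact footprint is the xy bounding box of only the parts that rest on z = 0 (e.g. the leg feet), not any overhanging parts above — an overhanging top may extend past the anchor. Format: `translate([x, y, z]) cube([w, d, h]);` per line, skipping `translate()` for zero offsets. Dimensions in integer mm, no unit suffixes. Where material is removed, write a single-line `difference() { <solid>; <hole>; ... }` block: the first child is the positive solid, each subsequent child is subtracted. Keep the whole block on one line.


difference() { translate([235, 240, 0]) cube([3510, 112, 2440]); translate([844, 240, 0]) cube([837, 112, 2024]); }
translate([235, 3738, 0]) cube([3510, 112, 2440]);
translate([235, 352, 0]) cube([112, 3386, 2440]);
translate([3633, 352, 0]) cube([112, 3386, 2440]);


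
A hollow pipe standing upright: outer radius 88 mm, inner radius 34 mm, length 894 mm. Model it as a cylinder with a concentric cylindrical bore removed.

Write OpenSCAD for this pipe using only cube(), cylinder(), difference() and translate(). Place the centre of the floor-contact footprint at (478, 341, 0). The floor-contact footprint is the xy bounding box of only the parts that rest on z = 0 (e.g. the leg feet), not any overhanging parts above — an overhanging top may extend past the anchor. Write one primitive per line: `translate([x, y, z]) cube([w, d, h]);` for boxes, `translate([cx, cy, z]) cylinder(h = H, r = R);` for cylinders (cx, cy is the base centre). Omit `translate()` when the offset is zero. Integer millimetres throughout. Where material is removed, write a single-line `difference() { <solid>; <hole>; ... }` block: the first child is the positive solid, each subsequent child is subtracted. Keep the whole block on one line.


difference() { translate([478, 341, 0]) cylinder(h = 894, r = 88); translate([478, 341, 0]) cylinder(h = 894, r = 34); }


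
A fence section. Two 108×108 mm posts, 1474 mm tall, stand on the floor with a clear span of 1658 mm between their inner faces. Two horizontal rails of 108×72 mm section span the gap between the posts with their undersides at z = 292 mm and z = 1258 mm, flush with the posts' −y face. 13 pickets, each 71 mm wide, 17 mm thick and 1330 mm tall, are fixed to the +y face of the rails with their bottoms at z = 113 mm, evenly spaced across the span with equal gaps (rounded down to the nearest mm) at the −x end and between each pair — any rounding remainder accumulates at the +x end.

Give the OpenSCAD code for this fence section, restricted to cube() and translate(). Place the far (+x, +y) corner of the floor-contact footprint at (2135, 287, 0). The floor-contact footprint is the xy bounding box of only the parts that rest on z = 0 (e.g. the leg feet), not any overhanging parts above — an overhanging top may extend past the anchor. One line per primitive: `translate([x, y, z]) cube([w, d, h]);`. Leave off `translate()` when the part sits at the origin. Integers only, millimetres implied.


translate([261, 179, 0]) cube([108, 108, 1474]);
translate([2027, 179, 0]) cube([108, 108, 1474]);
translate([369, 179, 292]) cube([1658, 108, 72]);
translate([369, 179, 1258]) cube([1658, 108, 72]);
translate([421, 287, 113]) cube([71, 17, 1330]);
translate([544, 287, 113]) cube([71, 17, 1330]);
translate([667, 287, 113]) cube([71, 17, 1330]);
translate([790, 287, 113]) cube([71, 17, 1330]);
translate([913, 287, 113]) cube([71, 17, 1330]);
translate([1036, 287, 113]) cube([71, 17, 1330]);
translate([1159, 287, 113]) cube([71, 17, 1330]);
translate([1282, 287, 113]) cube([71, 17, 1330]);
translate([1405, 287, 113]) cube([71, 17, 1330]);
translate([1528, 287, 113]) cube([71, 17, 1330]);
translate([1651, 287, 113]) cube([71, 17, 1330]);
translate([1774, 287, 113]) cube([71, 17, 1330]);
translate([1897, 287, 113]) cube([71, 17, 1330]);


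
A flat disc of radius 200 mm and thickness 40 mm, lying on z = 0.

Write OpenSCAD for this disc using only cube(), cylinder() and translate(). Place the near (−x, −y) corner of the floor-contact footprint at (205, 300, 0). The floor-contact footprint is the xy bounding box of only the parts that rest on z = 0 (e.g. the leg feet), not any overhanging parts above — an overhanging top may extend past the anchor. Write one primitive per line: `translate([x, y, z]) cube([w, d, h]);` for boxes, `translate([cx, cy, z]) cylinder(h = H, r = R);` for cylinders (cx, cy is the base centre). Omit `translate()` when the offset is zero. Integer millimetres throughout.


translate([405, 500, 0]) cylinder(h = 40, r = 200);


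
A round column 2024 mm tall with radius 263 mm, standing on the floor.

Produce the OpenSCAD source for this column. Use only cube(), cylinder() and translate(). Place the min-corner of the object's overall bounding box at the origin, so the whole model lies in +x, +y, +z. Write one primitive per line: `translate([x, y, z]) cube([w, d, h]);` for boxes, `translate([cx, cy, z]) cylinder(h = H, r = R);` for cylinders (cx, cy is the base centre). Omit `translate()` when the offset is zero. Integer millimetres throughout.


translate([263, 263, 0]) cylinder(h = 2024, r = 263);


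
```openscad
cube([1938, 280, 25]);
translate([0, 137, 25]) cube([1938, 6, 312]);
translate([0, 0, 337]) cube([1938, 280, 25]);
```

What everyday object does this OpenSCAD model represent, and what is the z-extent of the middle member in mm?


An I-beam. The web height is 312 mm.

Two wide flanges with a thin centred web — an I-beam. Overall 362 mm minus two 25 mm flanges gives a web of 362 − 2·25 = 312 mm.


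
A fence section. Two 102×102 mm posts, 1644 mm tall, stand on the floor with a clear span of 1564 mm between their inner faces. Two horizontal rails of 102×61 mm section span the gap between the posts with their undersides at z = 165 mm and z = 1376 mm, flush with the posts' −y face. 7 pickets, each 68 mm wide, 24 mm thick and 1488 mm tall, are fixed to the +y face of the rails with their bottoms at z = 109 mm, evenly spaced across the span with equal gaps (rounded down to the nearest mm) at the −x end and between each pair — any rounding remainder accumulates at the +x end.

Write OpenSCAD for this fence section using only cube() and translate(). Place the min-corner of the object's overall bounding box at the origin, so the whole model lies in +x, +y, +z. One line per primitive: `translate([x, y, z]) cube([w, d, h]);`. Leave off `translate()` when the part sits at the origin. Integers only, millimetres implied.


cube([102, 102, 1644]);
translate([1666, 0, 0]) cube([102, 102, 1644]);
translate([102, 0, 165]) cube([1564, 102, 61]);
translate([102, 0, 1376]) cube([1564, 102, 61]);
translate([238, 102, 109]) cube([68, 24, 1488]);
translate([442, 102, 109]) cube([68, 24, 1488]);
translate([646, 102, 109]) cube([68, 24, 1488]);
translate([850, 102, 109]) cube([68, 24, 1488]);
translate([1054, 102, 109]) cube([68, 24, 1488]);
translate([1258, 102, 109]) cube([68, 24, 1488]);
translate([1462, 102, 109]) cube([68, 24, 1488]);


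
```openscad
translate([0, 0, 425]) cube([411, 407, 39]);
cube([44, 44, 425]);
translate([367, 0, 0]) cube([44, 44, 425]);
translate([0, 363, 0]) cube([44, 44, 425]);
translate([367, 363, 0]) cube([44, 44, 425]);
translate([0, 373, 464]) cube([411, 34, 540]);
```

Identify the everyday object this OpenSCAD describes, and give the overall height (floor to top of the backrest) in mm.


A chair. The overall height is 1004 mm.

A slab on four corner posts with a tall panel at the back — a chair. The seat slab sits at z = 425 with thickness 39, and the 540 mm backrest starts at the seat top, so the overall height is 425 + 39 + 540 = 1004 mm.


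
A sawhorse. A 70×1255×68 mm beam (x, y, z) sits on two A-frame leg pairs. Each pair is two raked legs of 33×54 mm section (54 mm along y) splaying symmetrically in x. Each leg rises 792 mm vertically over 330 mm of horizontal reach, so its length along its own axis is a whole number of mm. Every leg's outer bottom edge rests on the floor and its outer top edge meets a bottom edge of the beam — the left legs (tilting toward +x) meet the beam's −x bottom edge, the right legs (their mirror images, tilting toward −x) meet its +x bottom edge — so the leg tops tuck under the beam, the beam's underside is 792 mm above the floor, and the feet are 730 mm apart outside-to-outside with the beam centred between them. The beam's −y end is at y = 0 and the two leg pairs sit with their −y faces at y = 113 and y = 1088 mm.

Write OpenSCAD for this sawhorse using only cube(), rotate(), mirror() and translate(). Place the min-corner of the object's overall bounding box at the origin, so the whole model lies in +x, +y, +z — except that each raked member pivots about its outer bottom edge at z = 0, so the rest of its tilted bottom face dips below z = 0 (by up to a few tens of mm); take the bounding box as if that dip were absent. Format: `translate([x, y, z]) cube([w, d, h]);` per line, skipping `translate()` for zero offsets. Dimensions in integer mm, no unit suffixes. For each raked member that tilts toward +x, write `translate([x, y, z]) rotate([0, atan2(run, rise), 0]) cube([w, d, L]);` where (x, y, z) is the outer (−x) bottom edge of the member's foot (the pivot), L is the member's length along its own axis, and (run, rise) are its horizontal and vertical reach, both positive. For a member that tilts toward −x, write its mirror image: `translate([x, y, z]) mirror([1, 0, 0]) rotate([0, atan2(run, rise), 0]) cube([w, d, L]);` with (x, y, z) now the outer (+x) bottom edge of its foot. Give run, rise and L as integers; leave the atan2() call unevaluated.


translate([330, 0, 792]) cube([70, 1255, 68]);
translate([0, 113, 0]) rotate([0, atan2(330, 792), 0]) cube([33, 54, 858]);
translate([730, 113, 0]) mirror([1, 0, 0]) rotate([0, atan2(330, 792), 0]) cube([33, 54, 858]);
translate([0, 1088, 0]) rotate([0, atan2(330, 792), 0]) cube([33, 54, 858]);
translate([730, 1088, 0]) mirror([1, 0, 0]) rotate([0, atan2(330, 792), 0]) cube([33, 54, 858]);


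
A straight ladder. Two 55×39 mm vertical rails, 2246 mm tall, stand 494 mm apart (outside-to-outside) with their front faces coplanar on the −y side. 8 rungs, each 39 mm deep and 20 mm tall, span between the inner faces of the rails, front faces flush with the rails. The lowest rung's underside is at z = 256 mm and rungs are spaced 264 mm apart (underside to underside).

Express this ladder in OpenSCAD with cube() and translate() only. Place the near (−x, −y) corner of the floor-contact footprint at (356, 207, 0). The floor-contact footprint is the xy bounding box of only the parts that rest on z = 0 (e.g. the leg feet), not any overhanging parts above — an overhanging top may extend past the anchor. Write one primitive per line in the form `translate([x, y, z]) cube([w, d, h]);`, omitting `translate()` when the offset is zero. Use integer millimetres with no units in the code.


translate([356, 207, 0]) cube([55, 39, 2246]);
translate([795, 207, 0]) cube([55, 39, 2246]);
translate([411, 207, 256]) cube([384, 39, 20]);
translate([411, 207, 520]) cube([384, 39, 20]);
translate([411, 207, 784]) cube([384, 39, 20]);
translate([411, 207, 1048]) cube([384, 39, 20]);
translate([411, 207, 1312]) cube([384, 39, 20]);
translate([411, 207, 1576]) cube([384, 39, 20]);
translate([411, 207, 1840]) cube([384, 39, 20]);
translate([411, 207, 2104]) cube([384, 39, 20]);


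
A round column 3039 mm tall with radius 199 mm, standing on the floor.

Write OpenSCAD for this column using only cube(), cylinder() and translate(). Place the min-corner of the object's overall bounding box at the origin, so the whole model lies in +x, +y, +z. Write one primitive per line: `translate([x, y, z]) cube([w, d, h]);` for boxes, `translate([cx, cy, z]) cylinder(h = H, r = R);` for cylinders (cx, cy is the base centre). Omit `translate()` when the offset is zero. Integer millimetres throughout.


translate([199, 199, 0]) cylinder(h = 3039, r = 199);


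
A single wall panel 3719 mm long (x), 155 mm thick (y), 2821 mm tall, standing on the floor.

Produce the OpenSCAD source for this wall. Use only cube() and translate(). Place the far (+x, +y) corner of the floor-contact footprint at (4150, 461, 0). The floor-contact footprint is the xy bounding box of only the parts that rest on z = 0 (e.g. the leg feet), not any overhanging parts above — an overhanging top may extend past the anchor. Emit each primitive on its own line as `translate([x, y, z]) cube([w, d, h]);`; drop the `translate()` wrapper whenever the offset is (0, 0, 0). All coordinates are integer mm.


translate([431, 306, 0]) cube([3719, 155, 2821]);


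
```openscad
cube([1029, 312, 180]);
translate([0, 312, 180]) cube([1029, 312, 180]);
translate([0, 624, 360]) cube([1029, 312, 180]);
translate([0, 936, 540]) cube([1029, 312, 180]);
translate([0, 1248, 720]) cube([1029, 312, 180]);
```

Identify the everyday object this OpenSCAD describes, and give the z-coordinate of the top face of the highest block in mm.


A staircase. The total rise is 900 mm.

5 identical blocks, each offset up and back from the previous — a staircase. Each step is 180 mm tall and there are 5 of them, so the total rise is 5 × 180 = 900 mm.


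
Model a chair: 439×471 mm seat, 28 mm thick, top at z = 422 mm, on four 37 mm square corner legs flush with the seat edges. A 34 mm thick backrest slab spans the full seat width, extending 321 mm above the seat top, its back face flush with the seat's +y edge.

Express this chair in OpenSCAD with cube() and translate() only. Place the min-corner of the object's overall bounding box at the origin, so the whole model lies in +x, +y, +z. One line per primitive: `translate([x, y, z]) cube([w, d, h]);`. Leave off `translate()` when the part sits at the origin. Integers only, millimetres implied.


translate([0, 0, 394]) cube([439, 471, 28]);
cube([37, 37, 394]);
translate([402, 0, 0]) cube([37, 37, 394]);
translate([0, 434, 0]) cube([37, 37, 394]);
translate([402, 434, 0]) cube([37, 37, 394]);
translate([0, 437, 422]) cube([439, 34, 321]);


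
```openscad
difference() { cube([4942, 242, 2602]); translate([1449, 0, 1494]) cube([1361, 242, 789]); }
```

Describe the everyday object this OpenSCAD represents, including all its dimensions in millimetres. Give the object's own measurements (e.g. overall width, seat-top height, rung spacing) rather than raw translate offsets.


A wall 4942 mm long (x), 242 mm thick (y), 2602 mm tall, with a rectangular window opening cut through it. The opening is 1361 mm wide and 789 mm tall; its sill is at z = 1494 mm and its near (−x) edge is 1449 mm from the wall's −x end. The opening passes through the full wall thickness.


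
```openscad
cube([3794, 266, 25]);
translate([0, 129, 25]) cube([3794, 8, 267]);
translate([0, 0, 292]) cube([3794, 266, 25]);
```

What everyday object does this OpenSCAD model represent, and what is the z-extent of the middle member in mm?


An I-beam. The web height is 267 mm.

Two wide flanges with a thin centred web — an I-beam. Overall 317 mm minus two 25 mm flanges gives a web of 317 − 2·25 = 267 mm.


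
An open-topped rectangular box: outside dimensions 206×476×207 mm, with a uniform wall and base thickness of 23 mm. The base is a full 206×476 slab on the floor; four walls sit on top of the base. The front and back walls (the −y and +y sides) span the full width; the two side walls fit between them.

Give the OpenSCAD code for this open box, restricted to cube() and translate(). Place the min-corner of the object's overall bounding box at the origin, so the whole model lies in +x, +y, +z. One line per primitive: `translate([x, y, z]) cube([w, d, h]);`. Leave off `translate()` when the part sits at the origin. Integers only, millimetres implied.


cube([206, 476, 23]);
translate([0, 0, 23]) cube([206, 23, 184]);
translate([0, 453, 23]) cube([206, 23, 184]);
translate([0, 23, 23]) cube([23, 430, 184]);
translate([183, 23, 23]) cube([23, 430, 184]);


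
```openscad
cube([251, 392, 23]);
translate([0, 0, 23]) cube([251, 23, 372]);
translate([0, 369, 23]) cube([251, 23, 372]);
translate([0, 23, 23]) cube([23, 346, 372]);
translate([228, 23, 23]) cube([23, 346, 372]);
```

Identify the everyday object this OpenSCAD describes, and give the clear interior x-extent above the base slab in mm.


An open box. The internal width is 205 mm.

A 251×392 base slab with four walls standing on it — an open box. The base is 251 mm wide and the walls are 23 mm thick, so the internal width is 251 − 2 × 23 = 205 mm.


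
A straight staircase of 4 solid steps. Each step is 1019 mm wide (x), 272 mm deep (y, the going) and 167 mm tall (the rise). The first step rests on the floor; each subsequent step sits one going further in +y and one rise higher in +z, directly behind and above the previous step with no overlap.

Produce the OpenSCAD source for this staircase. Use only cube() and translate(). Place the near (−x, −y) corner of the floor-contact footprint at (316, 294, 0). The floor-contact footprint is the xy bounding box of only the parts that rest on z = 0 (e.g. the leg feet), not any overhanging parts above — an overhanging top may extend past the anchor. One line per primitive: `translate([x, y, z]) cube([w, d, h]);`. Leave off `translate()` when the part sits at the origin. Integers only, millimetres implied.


translate([316, 294, 0]) cube([1019, 272, 167]);
translate([316, 566, 167]) cube([1019, 272, 167]);
translate([316, 838, 334]) cube([1019, 272, 167]);
translate([316, 1110, 501]) cube([1019, 272, 167]);


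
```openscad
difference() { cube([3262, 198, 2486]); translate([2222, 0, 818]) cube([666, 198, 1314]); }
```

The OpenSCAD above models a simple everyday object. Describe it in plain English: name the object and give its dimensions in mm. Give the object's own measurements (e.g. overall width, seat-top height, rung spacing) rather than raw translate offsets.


A wall 3262 mm long (x), 198 mm thick (y), 2486 mm tall, with a rectangular window opening cut through it. The opening is 666 mm wide and 1314 mm tall; its sill is at z = 818 mm and its near (−x) edge is 2222 mm from the wall's −x end. The opening passes through the full wall thickness.


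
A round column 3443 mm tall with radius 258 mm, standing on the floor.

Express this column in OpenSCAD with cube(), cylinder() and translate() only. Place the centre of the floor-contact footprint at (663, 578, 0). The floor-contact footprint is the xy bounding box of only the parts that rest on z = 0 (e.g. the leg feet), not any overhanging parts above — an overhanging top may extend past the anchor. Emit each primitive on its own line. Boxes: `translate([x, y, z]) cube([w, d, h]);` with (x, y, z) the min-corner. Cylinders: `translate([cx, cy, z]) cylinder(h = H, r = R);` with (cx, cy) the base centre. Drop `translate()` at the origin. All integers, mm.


translate([663, 578, 0]) cylinder(h = 3443, r = 258);


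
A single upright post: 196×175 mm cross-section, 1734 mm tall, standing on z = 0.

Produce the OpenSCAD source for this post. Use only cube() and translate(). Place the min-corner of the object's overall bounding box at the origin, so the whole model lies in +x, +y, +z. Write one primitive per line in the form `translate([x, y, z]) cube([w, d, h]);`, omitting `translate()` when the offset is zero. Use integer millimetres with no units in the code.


cube([196, 175, 1734]);


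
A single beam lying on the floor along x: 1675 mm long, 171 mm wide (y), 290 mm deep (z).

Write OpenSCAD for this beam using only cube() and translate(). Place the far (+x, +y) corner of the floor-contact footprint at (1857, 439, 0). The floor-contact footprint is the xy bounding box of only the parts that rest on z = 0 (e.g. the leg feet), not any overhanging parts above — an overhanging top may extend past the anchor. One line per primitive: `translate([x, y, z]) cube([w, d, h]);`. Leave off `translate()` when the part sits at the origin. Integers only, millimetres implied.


translate([182, 268, 0]) cube([1675, 171, 290]);


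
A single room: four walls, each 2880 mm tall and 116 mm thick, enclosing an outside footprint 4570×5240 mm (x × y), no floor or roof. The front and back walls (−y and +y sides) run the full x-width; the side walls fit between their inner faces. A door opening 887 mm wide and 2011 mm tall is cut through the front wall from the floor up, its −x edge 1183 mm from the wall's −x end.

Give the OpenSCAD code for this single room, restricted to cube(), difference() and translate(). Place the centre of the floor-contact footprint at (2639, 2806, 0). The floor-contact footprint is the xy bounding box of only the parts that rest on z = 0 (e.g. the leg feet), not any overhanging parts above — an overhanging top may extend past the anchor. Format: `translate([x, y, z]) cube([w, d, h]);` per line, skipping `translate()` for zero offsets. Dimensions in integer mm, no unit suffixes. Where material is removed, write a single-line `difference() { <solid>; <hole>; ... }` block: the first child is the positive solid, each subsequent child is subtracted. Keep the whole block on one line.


difference() { translate([354, 186, 0]) cube([4570, 116, 2880]); translate([1537, 186, 0]) cube([887, 116, 2011]); }
translate([354, 5310, 0]) cube([4570, 116, 2880]);
translate([354, 302, 0]) cube([116, 5008, 2880]);
translate([4808, 302, 0]) cube([116, 5008, 2880]);


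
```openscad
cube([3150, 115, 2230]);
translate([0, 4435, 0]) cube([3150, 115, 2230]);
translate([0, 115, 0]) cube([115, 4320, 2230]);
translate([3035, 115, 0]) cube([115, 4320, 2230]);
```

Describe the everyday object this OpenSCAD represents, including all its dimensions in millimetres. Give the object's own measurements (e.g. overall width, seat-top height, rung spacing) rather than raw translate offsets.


The wall frame of a small rectangular building: four walls, each 2230 mm tall and 115 mm thick, enclosing a footprint 3150 mm (x) by 4550 mm (y) outside-to-outside, with no floor or roof. The front and back walls (the −y and +y sides) span the full width; the two side walls fit between them.


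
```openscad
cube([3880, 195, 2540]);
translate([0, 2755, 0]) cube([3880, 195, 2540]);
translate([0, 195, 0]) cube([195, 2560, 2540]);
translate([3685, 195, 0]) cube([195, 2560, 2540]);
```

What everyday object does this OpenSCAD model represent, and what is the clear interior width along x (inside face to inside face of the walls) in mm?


A house (or room) frame. The interior width is 3490 mm.

Four 2540 mm walls enclosing a rectangle with no floor or roof — a room or house frame. Outside width is 3880 mm and wall thickness is 195 mm, so the interior width is 3880 − 2 × 195 = 3490 mm.


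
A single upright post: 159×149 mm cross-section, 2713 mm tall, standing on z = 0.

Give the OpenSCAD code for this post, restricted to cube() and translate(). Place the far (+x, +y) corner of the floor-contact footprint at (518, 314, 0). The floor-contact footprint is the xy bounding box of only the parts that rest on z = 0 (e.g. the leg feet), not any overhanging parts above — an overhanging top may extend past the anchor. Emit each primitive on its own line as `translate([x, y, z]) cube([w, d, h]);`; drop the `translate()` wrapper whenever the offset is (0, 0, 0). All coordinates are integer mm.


translate([359, 165, 0]) cube([159, 149, 2713]);


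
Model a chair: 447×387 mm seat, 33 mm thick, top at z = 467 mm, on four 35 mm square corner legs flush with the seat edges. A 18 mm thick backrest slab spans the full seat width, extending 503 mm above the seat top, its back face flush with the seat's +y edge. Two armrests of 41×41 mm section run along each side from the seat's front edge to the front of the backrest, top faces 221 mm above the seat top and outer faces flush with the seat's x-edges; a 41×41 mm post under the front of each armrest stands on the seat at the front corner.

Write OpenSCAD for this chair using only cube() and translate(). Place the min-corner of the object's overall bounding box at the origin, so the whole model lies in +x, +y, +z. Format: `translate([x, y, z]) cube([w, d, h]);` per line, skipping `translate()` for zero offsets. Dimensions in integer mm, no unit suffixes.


translate([0, 0, 434]) cube([447, 387, 33]);
cube([35, 35, 434]);
translate([412, 0, 0]) cube([35, 35, 434]);
translate([0, 352, 0]) cube([35, 35, 434]);
translate([412, 352, 0]) cube([35, 35, 434]);
translate([0, 369, 467]) cube([447, 18, 503]);
translate([0, 0, 647]) cube([41, 369, 41]);
translate([406, 0, 647]) cube([41, 369, 41]);
translate([0, 0, 467]) cube([41, 41, 180]);
translate([406, 0, 467]) cube([41, 41, 180]);


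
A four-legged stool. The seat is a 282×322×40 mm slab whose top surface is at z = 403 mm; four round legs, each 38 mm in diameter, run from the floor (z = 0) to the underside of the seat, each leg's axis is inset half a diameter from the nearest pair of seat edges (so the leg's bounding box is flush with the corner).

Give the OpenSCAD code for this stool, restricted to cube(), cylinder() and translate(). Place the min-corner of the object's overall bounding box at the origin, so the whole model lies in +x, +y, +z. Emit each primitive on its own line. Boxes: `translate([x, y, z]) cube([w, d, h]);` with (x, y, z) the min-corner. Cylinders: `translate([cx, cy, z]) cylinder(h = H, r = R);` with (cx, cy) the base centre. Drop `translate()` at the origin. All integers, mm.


translate([0, 0, 363]) cube([282, 322, 40]);
translate([19, 19, 0]) cylinder(h = 363, r = 19);
translate([263, 19, 0]) cylinder(h = 363, r = 19);
translate([19, 303, 0]) cylinder(h = 363, r = 19);
translate([263, 303, 0]) cylinder(h = 363, r = 19);


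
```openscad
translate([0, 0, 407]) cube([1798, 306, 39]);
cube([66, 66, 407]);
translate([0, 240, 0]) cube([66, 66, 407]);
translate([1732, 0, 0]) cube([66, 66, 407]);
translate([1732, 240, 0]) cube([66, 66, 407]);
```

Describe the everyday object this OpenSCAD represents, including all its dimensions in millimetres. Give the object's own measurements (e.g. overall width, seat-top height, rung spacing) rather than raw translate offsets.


A bench: a 1798×306 mm seat slab, 39 mm thick, top at z = 446 mm, on four 66×66 mm square legs flush with the seat corners and standing on z = 0.


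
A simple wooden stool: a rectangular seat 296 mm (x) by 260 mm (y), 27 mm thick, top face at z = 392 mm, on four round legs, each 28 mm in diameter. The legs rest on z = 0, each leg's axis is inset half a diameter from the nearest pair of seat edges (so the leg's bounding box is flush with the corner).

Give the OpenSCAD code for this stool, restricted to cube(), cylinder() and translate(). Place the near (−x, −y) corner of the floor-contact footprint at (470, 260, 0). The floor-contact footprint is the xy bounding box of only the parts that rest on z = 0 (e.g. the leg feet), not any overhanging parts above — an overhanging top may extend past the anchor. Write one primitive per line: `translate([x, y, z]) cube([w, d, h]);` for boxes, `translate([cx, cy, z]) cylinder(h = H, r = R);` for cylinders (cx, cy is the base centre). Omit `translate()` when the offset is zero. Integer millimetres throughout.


translate([470, 260, 365]) cube([296, 260, 27]);
translate([484, 274, 0]) cylinder(h = 365, r = 14);
translate([752, 274, 0]) cylinder(h = 365, r = 14);
translate([484, 506, 0]) cylinder(h = 365, r = 14);
translate([752, 506, 0]) cylinder(h = 365, r = 14);


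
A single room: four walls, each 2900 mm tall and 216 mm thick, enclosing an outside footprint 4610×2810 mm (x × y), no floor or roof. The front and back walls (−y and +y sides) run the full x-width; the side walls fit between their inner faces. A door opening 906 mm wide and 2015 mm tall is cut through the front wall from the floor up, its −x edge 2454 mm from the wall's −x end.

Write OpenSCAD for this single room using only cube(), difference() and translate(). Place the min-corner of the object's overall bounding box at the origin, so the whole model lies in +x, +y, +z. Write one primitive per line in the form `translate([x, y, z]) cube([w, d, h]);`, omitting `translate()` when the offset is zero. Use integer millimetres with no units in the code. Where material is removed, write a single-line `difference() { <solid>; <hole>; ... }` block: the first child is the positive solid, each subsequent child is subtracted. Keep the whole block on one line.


difference() { cube([4610, 216, 2900]); translate([2454, 0, 0]) cube([906, 216, 2015]); }
translate([0, 2594, 0]) cube([4610, 216, 2900]);
translate([0, 216, 0]) cube([216, 2378, 2900]);
translate([4394, 216, 0]) cube([216, 2378, 2900]);


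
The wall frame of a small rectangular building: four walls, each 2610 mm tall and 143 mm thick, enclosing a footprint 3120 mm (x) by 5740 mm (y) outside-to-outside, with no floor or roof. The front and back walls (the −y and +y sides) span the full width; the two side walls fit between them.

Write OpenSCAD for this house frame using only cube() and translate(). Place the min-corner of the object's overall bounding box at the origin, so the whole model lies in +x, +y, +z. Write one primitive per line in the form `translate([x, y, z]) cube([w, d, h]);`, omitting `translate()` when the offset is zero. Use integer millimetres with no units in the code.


cube([3120, 143, 2610]);
translate([0, 5597, 0]) cube([3120, 143, 2610]);
translate([0, 143, 0]) cube([143, 5454, 2610]);
translate([2977, 143, 0]) cube([143, 5454, 2610]);


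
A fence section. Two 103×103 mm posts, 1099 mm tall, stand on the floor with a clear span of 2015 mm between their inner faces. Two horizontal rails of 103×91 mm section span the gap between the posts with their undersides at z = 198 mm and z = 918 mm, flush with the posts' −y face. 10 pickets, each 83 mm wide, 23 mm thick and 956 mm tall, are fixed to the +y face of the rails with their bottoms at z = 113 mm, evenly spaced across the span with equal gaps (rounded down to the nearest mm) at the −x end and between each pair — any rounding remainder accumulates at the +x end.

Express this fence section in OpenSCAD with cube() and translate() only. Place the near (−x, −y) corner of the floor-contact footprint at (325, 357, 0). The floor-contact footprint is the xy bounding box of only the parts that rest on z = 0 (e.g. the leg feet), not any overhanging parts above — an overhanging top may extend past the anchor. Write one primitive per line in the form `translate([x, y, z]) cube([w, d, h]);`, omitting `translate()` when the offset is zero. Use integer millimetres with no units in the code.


translate([325, 357, 0]) cube([103, 103, 1099]);
translate([2443, 357, 0]) cube([103, 103, 1099]);
translate([428, 357, 198]) cube([2015, 103, 91]);
translate([428, 357, 918]) cube([2015, 103, 91]);
translate([535, 460, 113]) cube([83, 23, 956]);
translate([725, 460, 113]) cube([83, 23, 956]);
translate([915, 460, 113]) cube([83, 23, 956]);
translate([1105, 460, 113]) cube([83, 23, 956]);
translate([1295, 460, 113]) cube([83, 23, 956]);
translate([1485, 460, 113]) cube([83, 23, 956]);
translate([1675, 460, 113]) cube([83, 23, 956]);
translate([1865, 460, 113]) cube([83, 23, 956]);
translate([2055, 460, 113]) cube([83, 23, 956]);
translate([2245, 460, 113]) cube([83, 23, 956]);


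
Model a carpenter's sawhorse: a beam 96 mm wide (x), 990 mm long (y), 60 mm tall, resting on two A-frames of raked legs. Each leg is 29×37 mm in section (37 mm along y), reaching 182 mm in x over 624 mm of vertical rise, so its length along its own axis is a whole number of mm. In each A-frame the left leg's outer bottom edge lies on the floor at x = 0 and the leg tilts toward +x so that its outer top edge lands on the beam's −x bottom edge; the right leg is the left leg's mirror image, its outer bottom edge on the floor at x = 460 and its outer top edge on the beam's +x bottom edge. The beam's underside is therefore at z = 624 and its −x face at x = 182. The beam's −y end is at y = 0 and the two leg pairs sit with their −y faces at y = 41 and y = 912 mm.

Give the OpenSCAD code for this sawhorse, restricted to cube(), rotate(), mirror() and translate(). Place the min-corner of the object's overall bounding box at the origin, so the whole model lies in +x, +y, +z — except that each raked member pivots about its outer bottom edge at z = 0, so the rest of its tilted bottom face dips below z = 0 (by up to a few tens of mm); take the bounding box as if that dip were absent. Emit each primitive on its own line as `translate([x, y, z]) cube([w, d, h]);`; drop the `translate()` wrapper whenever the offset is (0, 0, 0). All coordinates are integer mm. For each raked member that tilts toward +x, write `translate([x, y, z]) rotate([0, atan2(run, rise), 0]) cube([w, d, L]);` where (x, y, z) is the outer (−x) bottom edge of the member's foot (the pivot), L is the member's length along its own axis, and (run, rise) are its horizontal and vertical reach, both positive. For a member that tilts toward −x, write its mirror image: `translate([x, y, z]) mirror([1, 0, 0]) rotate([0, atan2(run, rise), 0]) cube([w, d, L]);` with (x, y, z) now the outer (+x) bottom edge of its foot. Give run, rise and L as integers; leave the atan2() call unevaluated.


translate([182, 0, 624]) cube([96, 990, 60]);
translate([0, 41, 0]) rotate([0, atan2(182, 624), 0]) cube([29, 37, 650]);
translate([460, 41, 0]) mirror([1, 0, 0]) rotate([0, atan2(182, 624), 0]) cube([29, 37, 650]);
translate([0, 912, 0]) rotate([0, atan2(182, 624), 0]) cube([29, 37, 650]);
translate([460, 912, 0]) mirror([1, 0, 0]) rotate([0, atan2(182, 624), 0]) cube([29, 37, 650]);


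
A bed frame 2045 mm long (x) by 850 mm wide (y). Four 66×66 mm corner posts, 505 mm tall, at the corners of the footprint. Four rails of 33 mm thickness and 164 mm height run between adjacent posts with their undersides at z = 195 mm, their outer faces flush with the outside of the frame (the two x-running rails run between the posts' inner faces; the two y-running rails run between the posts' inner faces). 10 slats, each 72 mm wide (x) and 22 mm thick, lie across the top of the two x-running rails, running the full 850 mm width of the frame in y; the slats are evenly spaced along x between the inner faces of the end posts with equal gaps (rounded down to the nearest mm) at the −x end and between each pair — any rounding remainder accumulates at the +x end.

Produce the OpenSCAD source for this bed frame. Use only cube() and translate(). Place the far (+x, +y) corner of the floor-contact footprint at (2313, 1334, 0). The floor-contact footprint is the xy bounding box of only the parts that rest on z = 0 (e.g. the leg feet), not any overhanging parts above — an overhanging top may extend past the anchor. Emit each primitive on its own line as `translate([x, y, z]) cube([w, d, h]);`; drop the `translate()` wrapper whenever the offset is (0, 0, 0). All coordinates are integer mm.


translate([268, 484, 0]) cube([66, 66, 505]);
translate([268, 1268, 0]) cube([66, 66, 505]);
translate([2247, 484, 0]) cube([66, 66, 505]);
translate([2247, 1268, 0]) cube([66, 66, 505]);
translate([334, 484, 195]) cube([1913, 33, 164]);
translate([334, 1301, 195]) cube([1913, 33, 164]);
translate([268, 550, 195]) cube([33, 718, 164]);
translate([2280, 550, 195]) cube([33, 718, 164]);
translate([442, 484, 359]) cube([72, 850, 22]);
translate([622, 484, 359]) cube([72, 850, 22]);
translate([802, 484, 359]) cube([72, 850, 22]);
translate([982, 484, 359]) cube([72, 850, 22]);
translate([1162, 484, 359]) cube([72, 850, 22]);
translate([1342, 484, 359]) cube([72, 850, 22]);
translate([1522, 484, 359]) cube([72, 850, 22]);
translate([1702, 484, 359]) cube([72, 850, 22]);
translate([1882, 484, 359]) cube([72, 850, 22]);
translate([2062, 484, 359]) cube([72, 850, 22]);
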